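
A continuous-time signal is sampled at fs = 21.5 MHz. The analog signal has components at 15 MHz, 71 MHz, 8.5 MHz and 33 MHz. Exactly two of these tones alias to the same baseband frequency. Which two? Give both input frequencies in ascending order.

fs/2 = 10.75 MHz.
15 MHz > fs/2 = 10.75 MHz, folds to fs − 15 MHz = 6.5 MHz.
71 MHz mod fs = 6.5 MHz.
6.5 MHz ≤ fs/2 = 10.75 MHz, appears at 6.5 MHz.
8.5 MHz ≤ fs/2 = 10.75 MHz, passes unchanged.
33 MHz mod fs = 11.5 MHz.
11.5 MHz > fs/2 = 10.75 MHz, folds to fs − 11.5 MHz = 10 MHz.
15 MHz and 71 MHz both map to 6.5 MHz.

15 MHz, 71 MHz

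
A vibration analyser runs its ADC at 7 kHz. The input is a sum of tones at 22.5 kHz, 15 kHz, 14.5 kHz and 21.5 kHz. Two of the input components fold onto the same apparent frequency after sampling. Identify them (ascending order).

fs/2 = 3.5 kHz.
22.5 kHz mod fs = 1.5 kHz.
1.5 kHz ≤ fs/2 = 3.5 kHz, appears at 1.5 kHz.
15 kHz mod fs = 1 kHz.
1 kHz ≤ fs/2 = 3.5 kHz, appears at 1 kHz.
14.5 kHz mod fs = 0.5 kHz.
0.5 kHz ≤ fs/2 = 3.5 kHz, appears at 0.5 kHz.
21.5 kHz mod fs = 0.5 kHz.
0.5 kHz ≤ fs/2 = 3.5 kHz, appears at 0.5 kHz.
14.5 kHz and 21.5 kHz both map to 0.5 kHz.

14.5 kHz, 21.5 kHz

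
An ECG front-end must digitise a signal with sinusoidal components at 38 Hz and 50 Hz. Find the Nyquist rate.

100 Hz

Highest-frequency component: 50 Hz.
Nyquist rate = 2 × 50 Hz = 100 Hz.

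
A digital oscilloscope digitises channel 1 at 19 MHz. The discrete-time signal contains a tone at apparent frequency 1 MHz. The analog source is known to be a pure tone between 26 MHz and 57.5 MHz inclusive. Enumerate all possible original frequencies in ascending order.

37 MHz, 39 MHz, 56 MHz

Frequencies that alias to 1 MHz are k·fs ± 1 MHz for integer k ≥ 0.
k=0: 1 MHz.
k=1: 18 MHz, 20 MHz.
k=2: 37 MHz, 39 MHz.
k=3: 56 MHz, 58 MHz.
k=4: 75 MHz, 77 MHz.
Within [26 MHz, 57.5 MHz]: 37 MHz, 39 MHz, 56 MHz.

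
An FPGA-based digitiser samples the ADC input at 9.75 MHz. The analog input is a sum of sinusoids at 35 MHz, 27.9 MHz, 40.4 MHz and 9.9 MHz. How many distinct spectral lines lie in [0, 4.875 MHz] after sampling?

4

fs/2 = 4.875 MHz.
35 MHz mod fs = 5.75 MHz.
5.75 MHz > fs/2 = 4.875 MHz, folds to fs − 5.75 MHz = 4 MHz.
27.9 MHz mod fs = 8.4 MHz.
8.4 MHz > fs/2 = 4.875 MHz, folds to fs − 8.4 MHz = 1.35 MHz.
40.4 MHz mod fs = 1.4 MHz.
1.4 MHz ≤ fs/2 = 4.875 MHz, appears at 1.4 MHz.
9.9 MHz mod fs = 0.15 MHz.
0.15 MHz ≤ fs/2 = 4.875 MHz, appears at 0.15 MHz.
Distinct values: {0.15 MHz, 1.35 MHz, 1.4 MHz, 4 MHz} → 4.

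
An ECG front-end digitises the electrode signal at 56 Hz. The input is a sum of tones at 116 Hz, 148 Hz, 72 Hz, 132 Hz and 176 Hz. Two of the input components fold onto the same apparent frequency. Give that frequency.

20 Hz

fs/2 = 28 Hz.
116 Hz mod fs = 4 Hz.
4 Hz ≤ fs/2 = 28 Hz, appears at 4 Hz.
148 Hz mod fs = 36 Hz.
36 Hz > fs/2 = 28 Hz, folds to fs − 36 Hz = 20 Hz.
72 Hz mod fs = 16 Hz.
16 Hz ≤ fs/2 = 28 Hz, appears at 16 Hz.
132 Hz mod fs = 20 Hz.
20 Hz ≤ fs/2 = 28 Hz, appears at 20 Hz.
176 Hz mod fs = 8 Hz.
8 Hz ≤ fs/2 = 28 Hz, appears at 8 Hz.
132 Hz and 148 Hz both map to 20 Hz.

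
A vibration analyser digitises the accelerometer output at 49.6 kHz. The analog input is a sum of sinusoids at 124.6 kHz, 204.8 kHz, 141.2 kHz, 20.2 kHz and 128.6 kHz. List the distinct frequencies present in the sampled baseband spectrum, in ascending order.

6.4 kHz, 7.6 kHz, 20.2 kHz, 24.2 kHz

fs/2 = 24.8 kHz.
124.6 kHz mod fs = 25.4 kHz.
25.4 kHz > fs/2 = 24.8 kHz, folds to fs − 25.4 kHz = 24.2 kHz.
204.8 kHz mod fs = 6.4 kHz.
6.4 kHz ≤ fs/2 = 24.8 kHz, appears at 6.4 kHz.
141.2 kHz mod fs = 42 kHz.
42 kHz > fs/2 = 24.8 kHz, folds to fs − 42 kHz = 7.6 kHz.
20.2 kHz ≤ fs/2 = 24.8 kHz, passes unchanged.
128.6 kHz mod fs = 29.4 kHz.
29.4 kHz > fs/2 = 24.8 kHz, folds to fs − 29.4 kHz = 20.2 kHz.
Distinct values: {6.4 kHz, 7.6 kHz, 20.2 kHz, 24.2 kHz}.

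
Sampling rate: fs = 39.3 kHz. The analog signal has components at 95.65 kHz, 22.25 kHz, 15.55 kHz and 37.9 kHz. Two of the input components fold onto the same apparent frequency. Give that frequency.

fs/2 = 19.65 kHz.
95.65 kHz mod fs = 17.05 kHz.
17.05 kHz ≤ fs/2 = 19.65 kHz, appears at 17.05 kHz.
22.25 kHz > fs/2 = 19.65 kHz, folds to fs − 22.25 kHz = 17.05 kHz.
15.55 kHz ≤ fs/2 = 19.65 kHz, passes unchanged.
37.9 kHz > fs/2 = 19.65 kHz, folds to fs − 37.9 kHz = 1.4 kHz.
22.25 kHz and 95.65 kHz both map to 17.05 kHz.

17.05 kHz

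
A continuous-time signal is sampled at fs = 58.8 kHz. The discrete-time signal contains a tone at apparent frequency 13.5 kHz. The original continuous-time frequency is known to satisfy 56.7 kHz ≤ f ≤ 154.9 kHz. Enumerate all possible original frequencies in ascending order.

72.3 kHz, 104.1 kHz, 131.1 kHz

Frequencies that alias to 13.5 kHz are k·fs ± 13.5 kHz for integer k ≥ 0.
k=0: 13.5 kHz.
k=1: 45.3 kHz, 72.3 kHz.
k=2: 104.1 kHz, 131.1 kHz.
k=3: 162.9 kHz, 189.9 kHz.
Within [56.7 kHz, 154.9 kHz]: 72.3 kHz, 104.1 kHz, 131.1 kHz.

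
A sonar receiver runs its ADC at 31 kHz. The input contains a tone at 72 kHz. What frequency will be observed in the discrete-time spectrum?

10 kHz

72 kHz mod fs = 10 kHz.
10 kHz ≤ fs/2 = 15.5 kHz, appears at 10 kHz.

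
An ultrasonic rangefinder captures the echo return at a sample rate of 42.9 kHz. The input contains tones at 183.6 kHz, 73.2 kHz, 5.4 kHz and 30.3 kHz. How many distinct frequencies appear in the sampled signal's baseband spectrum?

fs/2 = 21.45 kHz.
183.6 kHz mod fs = 12 kHz.
12 kHz ≤ fs/2 = 21.45 kHz, appears at 12 kHz.
73.2 kHz mod fs = 30.3 kHz.
30.3 kHz > fs/2 = 21.45 kHz, folds to fs − 30.3 kHz = 12.6 kHz.
5.4 kHz ≤ fs/2 = 21.45 kHz, passes unchanged.
30.3 kHz > fs/2 = 21.45 kHz, folds to fs − 30.3 kHz = 12.6 kHz.
Distinct values: {5.4 kHz, 12 kHz, 12.6 kHz} → 3.

3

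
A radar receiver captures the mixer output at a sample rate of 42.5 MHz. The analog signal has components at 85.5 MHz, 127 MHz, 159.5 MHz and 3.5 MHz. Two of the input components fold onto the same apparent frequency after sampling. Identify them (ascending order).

85.5 MHz, 127 MHz

fs/2 = 21.25 MHz.
85.5 MHz mod fs = 0.5 MHz.
0.5 MHz ≤ fs/2 = 21.25 MHz, appears at 0.5 MHz.
127 MHz mod fs = 42 MHz.
42 MHz > fs/2 = 21.25 MHz, folds to fs − 42 MHz = 0.5 MHz.
159.5 MHz mod fs = 32 MHz.
32 MHz > fs/2 = 21.25 MHz, folds to fs − 32 MHz = 10.5 MHz.
3.5 MHz ≤ fs/2 = 21.25 MHz, passes unchanged.
85.5 MHz and 127 MHz both map to 0.5 MHz.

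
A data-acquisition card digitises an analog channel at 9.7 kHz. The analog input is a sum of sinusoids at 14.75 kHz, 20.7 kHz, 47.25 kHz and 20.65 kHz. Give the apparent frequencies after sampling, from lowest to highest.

1.25 kHz, 1.3 kHz, 4.65 kHz

fs/2 = 4.85 kHz.
14.75 kHz mod fs = 5.05 kHz.
5.05 kHz > fs/2 = 4.85 kHz, folds to fs − 5.05 kHz = 4.65 kHz.
20.7 kHz mod fs = 1.3 kHz.
1.3 kHz ≤ fs/2 = 4.85 kHz, appears at 1.3 kHz.
47.25 kHz mod fs = 8.45 kHz.
8.45 kHz > fs/2 = 4.85 kHz, folds to fs − 8.45 kHz = 1.25 kHz.
20.65 kHz mod fs = 1.25 kHz.
1.25 kHz ≤ fs/2 = 4.85 kHz, appears at 1.25 kHz.
Distinct values: {1.25 kHz, 1.3 kHz, 4.65 kHz}.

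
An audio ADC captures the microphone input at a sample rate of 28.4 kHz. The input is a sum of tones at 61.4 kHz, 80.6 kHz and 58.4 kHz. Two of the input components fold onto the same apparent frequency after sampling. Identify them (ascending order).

61.4 kHz, 80.6 kHz

fs/2 = 14.2 kHz.
61.4 kHz mod fs = 4.6 kHz.
4.6 kHz ≤ fs/2 = 14.2 kHz, appears at 4.6 kHz.
80.6 kHz mod fs = 23.8 kHz.
23.8 kHz > fs/2 = 14.2 kHz, folds to fs − 23.8 kHz = 4.6 kHz.
58.4 kHz mod fs = 1.6 kHz.
1.6 kHz ≤ fs/2 = 14.2 kHz, appears at 1.6 kHz.
61.4 kHz and 80.6 kHz both map to 4.6 kHz.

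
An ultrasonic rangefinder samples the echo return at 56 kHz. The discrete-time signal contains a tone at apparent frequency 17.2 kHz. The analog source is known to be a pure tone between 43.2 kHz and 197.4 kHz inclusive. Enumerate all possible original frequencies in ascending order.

73.2 kHz, 94.8 kHz, 129.2 kHz, 150.8 kHz, 185.2 kHz

Frequencies that alias to 17.2 kHz are k·fs ± 17.2 kHz for integer k ≥ 0.
k=0: 17.2 kHz.
k=1: 38.8 kHz, 73.2 kHz.
k=2: 94.8 kHz, 129.2 kHz.
k=3: 150.8 kHz, 185.2 kHz.
k=4: 206.8 kHz, 241.2 kHz.
Within [43.2 kHz, 197.4 kHz]: 73.2 kHz, 94.8 kHz, 129.2 kHz, 150.8 kHz, 185.2 kHz.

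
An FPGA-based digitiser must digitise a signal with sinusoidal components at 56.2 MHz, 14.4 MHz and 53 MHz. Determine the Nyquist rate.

Highest-frequency component: 56.2 MHz.
Nyquist rate = 2 × 56.2 MHz = 112.4 MHz.

112.4 MHz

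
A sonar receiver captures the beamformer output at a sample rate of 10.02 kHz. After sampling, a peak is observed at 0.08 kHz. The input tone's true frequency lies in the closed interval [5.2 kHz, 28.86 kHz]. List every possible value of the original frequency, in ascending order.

Frequencies that alias to 0.08 kHz are k·fs ± 0.08 kHz for integer k ≥ 0.
k=0: 0.08 kHz.
k=1: 9.94 kHz, 10.1 kHz.
k=2: 19.96 kHz, 20.12 kHz.
k=3: 29.98 kHz, 30.14 kHz.
Within [5.2 kHz, 28.86 kHz]: 9.94 kHz, 10.1 kHz, 19.96 kHz, 20.12 kHz.

9.94 kHz, 10.1 kHz, 19.96 kHz, 20.12 kHz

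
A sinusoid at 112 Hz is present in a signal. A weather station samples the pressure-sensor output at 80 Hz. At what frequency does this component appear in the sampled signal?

112 Hz mod fs = 32 Hz.
32 Hz ≤ fs/2 = 40 Hz, appears at 32 Hz.

32 Hz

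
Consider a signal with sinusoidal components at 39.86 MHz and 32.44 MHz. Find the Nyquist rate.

Highest-frequency component: 39.86 MHz.
Nyquist rate = 2 × 39.86 MHz = 79.72 MHz.

79.72 MHz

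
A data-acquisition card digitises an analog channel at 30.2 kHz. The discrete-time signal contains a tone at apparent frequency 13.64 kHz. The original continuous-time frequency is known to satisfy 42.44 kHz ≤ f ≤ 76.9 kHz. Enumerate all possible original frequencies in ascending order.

Frequencies that alias to 13.64 kHz are k·fs ± 13.64 kHz for integer k ≥ 0.
k=0: 13.64 kHz.
k=1: 16.56 kHz, 43.84 kHz.
k=2: 46.76 kHz, 74.04 kHz.
k=3: 76.96 kHz, 104.24 kHz.
Within [42.44 kHz, 76.9 kHz]: 43.84 kHz, 46.76 kHz, 74.04 kHz.

43.84 kHz, 46.76 kHz, 74.04 kHz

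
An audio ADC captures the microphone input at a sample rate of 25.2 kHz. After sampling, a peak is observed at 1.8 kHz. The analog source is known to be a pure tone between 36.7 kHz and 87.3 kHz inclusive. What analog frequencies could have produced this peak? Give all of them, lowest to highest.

Frequencies that alias to 1.8 kHz are k·fs ± 1.8 kHz for integer k ≥ 0.
k=0: 1.8 kHz.
k=1: 23.4 kHz, 27 kHz.
k=2: 48.6 kHz, 52.2 kHz.
k=3: 73.8 kHz, 77.4 kHz.
k=4: 99 kHz, 102.6 kHz.
Within [36.7 kHz, 87.3 kHz]: 48.6 kHz, 52.2 kHz, 73.8 kHz, 77.4 kHz.

48.6 kHz, 52.2 kHz, 73.8 kHz, 77.4 kHz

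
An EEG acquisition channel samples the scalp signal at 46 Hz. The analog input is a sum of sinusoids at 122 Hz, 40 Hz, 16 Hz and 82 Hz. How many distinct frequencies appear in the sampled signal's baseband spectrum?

3

fs/2 = 23 Hz.
122 Hz mod fs = 30 Hz.
30 Hz > fs/2 = 23 Hz, folds to fs − 30 Hz = 16 Hz.
40 Hz > fs/2 = 23 Hz, folds to fs − 40 Hz = 6 Hz.
16 Hz ≤ fs/2 = 23 Hz, passes unchanged.
82 Hz mod fs = 36 Hz.
36 Hz > fs/2 = 23 Hz, folds to fs − 36 Hz = 10 Hz.
Distinct values: {6 Hz, 10 Hz, 16 Hz} → 3.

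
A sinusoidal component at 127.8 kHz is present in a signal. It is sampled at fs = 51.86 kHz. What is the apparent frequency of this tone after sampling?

127.8 kHz mod fs = 24.08 kHz.
24.08 kHz ≤ fs/2 = 25.93 kHz, appears at 24.08 kHz.

24.08 kHz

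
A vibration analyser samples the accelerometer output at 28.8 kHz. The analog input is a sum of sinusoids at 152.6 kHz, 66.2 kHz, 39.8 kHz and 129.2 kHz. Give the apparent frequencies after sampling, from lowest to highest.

8.6 kHz, 11 kHz, 14 kHz

fs/2 = 14.4 kHz.
152.6 kHz mod fs = 8.6 kHz.
8.6 kHz ≤ fs/2 = 14.4 kHz, appears at 8.6 kHz.
66.2 kHz mod fs = 8.6 kHz.
8.6 kHz ≤ fs/2 = 14.4 kHz, appears at 8.6 kHz.
39.8 kHz mod fs = 11 kHz.
11 kHz ≤ fs/2 = 14.4 kHz, appears at 11 kHz.
129.2 kHz mod fs = 14 kHz.
14 kHz ≤ fs/2 = 14.4 kHz, appears at 14 kHz.
Distinct values: {8.6 kHz, 11 kHz, 14 kHz}.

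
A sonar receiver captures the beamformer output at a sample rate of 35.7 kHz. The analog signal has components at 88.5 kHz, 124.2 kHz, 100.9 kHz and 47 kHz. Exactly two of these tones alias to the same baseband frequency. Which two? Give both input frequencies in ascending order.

fs/2 = 17.85 kHz.
88.5 kHz mod fs = 17.1 kHz.
17.1 kHz ≤ fs/2 = 17.85 kHz, appears at 17.1 kHz.
124.2 kHz mod fs = 17.1 kHz.
17.1 kHz ≤ fs/2 = 17.85 kHz, appears at 17.1 kHz.
100.9 kHz mod fs = 29.5 kHz.
29.5 kHz > fs/2 = 17.85 kHz, folds to fs − 29.5 kHz = 6.2 kHz.
47 kHz mod fs = 11.3 kHz.
11.3 kHz ≤ fs/2 = 17.85 kHz, appears at 11.3 kHz.
88.5 kHz and 124.2 kHz both map to 17.1 kHz.

88.5 kHz, 124.2 kHz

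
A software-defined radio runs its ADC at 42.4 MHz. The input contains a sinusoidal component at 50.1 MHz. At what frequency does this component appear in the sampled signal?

50.1 MHz mod fs = 7.7 MHz.
7.7 MHz ≤ fs/2 = 21.2 MHz, appears at 7.7 MHz.

7.7 MHz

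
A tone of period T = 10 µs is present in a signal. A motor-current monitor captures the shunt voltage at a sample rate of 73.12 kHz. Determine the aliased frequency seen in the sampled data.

26.88 kHz

T = 10 µs → f = 1/T = 100 kHz.
100 kHz mod fs = 26.88 kHz.
26.88 kHz ≤ fs/2 = 36.56 kHz, appears at 26.88 kHz.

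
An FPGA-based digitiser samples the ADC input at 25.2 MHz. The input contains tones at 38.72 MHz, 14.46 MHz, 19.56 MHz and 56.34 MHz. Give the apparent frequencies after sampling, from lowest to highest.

5.64 MHz, 5.94 MHz, 10.74 MHz, 11.68 MHz

fs/2 = 12.6 MHz.
38.72 MHz mod fs = 13.52 MHz.
13.52 MHz > fs/2 = 12.6 MHz, folds to fs − 13.52 MHz = 11.68 MHz.
14.46 MHz > fs/2 = 12.6 MHz, folds to fs − 14.46 MHz = 10.74 MHz.
19.56 MHz > fs/2 = 12.6 MHz, folds to fs − 19.56 MHz = 5.64 MHz.
56.34 MHz mod fs = 5.94 MHz.
5.94 MHz ≤ fs/2 = 12.6 MHz, appears at 5.94 MHz.
Distinct values: {5.64 MHz, 5.94 MHz, 10.74 MHz, 11.68 MHz}.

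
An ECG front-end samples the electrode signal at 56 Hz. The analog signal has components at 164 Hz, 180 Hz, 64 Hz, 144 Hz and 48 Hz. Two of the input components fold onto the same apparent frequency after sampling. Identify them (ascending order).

fs/2 = 28 Hz.
164 Hz mod fs = 52 Hz.
52 Hz > fs/2 = 28 Hz, folds to fs − 52 Hz = 4 Hz.
180 Hz mod fs = 12 Hz.
12 Hz ≤ fs/2 = 28 Hz, appears at 12 Hz.
64 Hz mod fs = 8 Hz.
8 Hz ≤ fs/2 = 28 Hz, appears at 8 Hz.
144 Hz mod fs = 32 Hz.
32 Hz > fs/2 = 28 Hz, folds to fs − 32 Hz = 24 Hz.
48 Hz > fs/2 = 28 Hz, folds to fs − 48 Hz = 8 Hz.
48 Hz and 64 Hz both map to 8 Hz.

48 Hz, 64 Hz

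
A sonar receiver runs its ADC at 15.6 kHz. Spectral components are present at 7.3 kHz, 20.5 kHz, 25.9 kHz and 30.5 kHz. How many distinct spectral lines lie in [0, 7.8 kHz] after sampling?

fs/2 = 7.8 kHz.
7.3 kHz ≤ fs/2 = 7.8 kHz, passes unchanged.
20.5 kHz mod fs = 4.9 kHz.
4.9 kHz ≤ fs/2 = 7.8 kHz, appears at 4.9 kHz.
25.9 kHz mod fs = 10.3 kHz.
10.3 kHz > fs/2 = 7.8 kHz, folds to fs − 10.3 kHz = 5.3 kHz.
30.5 kHz mod fs = 14.9 kHz.
14.9 kHz > fs/2 = 7.8 kHz, folds to fs − 14.9 kHz = 0.7 kHz.
Distinct values: {0.7 kHz, 4.9 kHz, 5.3 kHz, 7.3 kHz} → 4.

4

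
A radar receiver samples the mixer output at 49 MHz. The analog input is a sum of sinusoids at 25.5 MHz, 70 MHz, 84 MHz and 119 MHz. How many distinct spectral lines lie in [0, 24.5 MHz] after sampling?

fs/2 = 24.5 MHz.
25.5 MHz > fs/2 = 24.5 MHz, folds to fs − 25.5 MHz = 23.5 MHz.
70 MHz mod fs = 21 MHz.
21 MHz ≤ fs/2 = 24.5 MHz, appears at 21 MHz.
84 MHz mod fs = 35 MHz.
35 MHz > fs/2 = 24.5 MHz, folds to fs − 35 MHz = 14 MHz.
119 MHz mod fs = 21 MHz.
21 MHz ≤ fs/2 = 24.5 MHz, appears at 21 MHz.
Distinct values: {14 MHz, 21 MHz, 23.5 MHz} → 3.

3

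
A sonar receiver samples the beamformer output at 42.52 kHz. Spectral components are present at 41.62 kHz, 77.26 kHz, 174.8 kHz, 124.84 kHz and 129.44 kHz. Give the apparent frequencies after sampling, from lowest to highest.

0.9 kHz, 1.88 kHz, 2.72 kHz, 4.72 kHz, 7.78 kHz

fs/2 = 21.26 kHz.
41.62 kHz > fs/2 = 21.26 kHz, folds to fs − 41.62 kHz = 0.9 kHz.
77.26 kHz mod fs = 34.74 kHz.
34.74 kHz > fs/2 = 21.26 kHz, folds to fs − 34.74 kHz = 7.78 kHz.
174.8 kHz mod fs = 4.72 kHz.
4.72 kHz ≤ fs/2 = 21.26 kHz, appears at 4.72 kHz.
124.84 kHz mod fs = 39.8 kHz.
39.8 kHz > fs/2 = 21.26 kHz, folds to fs − 39.8 kHz = 2.72 kHz.
129.44 kHz mod fs = 1.88 kHz.
1.88 kHz ≤ fs/2 = 21.26 kHz, appears at 1.88 kHz.
Distinct values: {0.9 kHz, 1.88 kHz, 2.72 kHz, 4.72 kHz, 7.78 kHz}.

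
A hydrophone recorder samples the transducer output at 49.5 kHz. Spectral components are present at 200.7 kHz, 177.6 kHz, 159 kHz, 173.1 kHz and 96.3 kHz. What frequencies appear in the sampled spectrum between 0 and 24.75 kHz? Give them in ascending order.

2.7 kHz, 10.5 kHz, 20.4 kHz, 24.6 kHz

fs/2 = 24.75 kHz.
200.7 kHz mod fs = 2.7 kHz.
2.7 kHz ≤ fs/2 = 24.75 kHz, appears at 2.7 kHz.
177.6 kHz mod fs = 29.1 kHz.
29.1 kHz > fs/2 = 24.75 kHz, folds to fs − 29.1 kHz = 20.4 kHz.
159 kHz mod fs = 10.5 kHz.
10.5 kHz ≤ fs/2 = 24.75 kHz, appears at 10.5 kHz.
173.1 kHz mod fs = 24.6 kHz.
24.6 kHz ≤ fs/2 = 24.75 kHz, appears at 24.6 kHz.
96.3 kHz mod fs = 46.8 kHz.
46.8 kHz > fs/2 = 24.75 kHz, folds to fs − 46.8 kHz = 2.7 kHz.
Distinct values: {2.7 kHz, 10.5 kHz, 20.4 kHz, 24.6 kHz}.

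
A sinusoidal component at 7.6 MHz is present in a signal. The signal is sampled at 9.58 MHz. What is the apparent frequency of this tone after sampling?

7.6 MHz > fs/2 = 4.79 MHz, folds to fs − 7.6 MHz = 1.98 MHz.

1.98 MHz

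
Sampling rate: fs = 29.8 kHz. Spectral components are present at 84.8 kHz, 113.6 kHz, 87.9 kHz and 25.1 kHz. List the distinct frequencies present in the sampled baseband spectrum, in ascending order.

fs/2 = 14.9 kHz.
84.8 kHz mod fs = 25.2 kHz.
25.2 kHz > fs/2 = 14.9 kHz, folds to fs − 25.2 kHz = 4.6 kHz.
113.6 kHz mod fs = 24.2 kHz.
24.2 kHz > fs/2 = 14.9 kHz, folds to fs − 24.2 kHz = 5.6 kHz.
87.9 kHz mod fs = 28.3 kHz.
28.3 kHz > fs/2 = 14.9 kHz, folds to fs − 28.3 kHz = 1.5 kHz.
25.1 kHz > fs/2 = 14.9 kHz, folds to fs − 25.1 kHz = 4.7 kHz.
Distinct values: {1.5 kHz, 4.6 kHz, 4.7 kHz, 5.6 kHz}.

1.5 kHz, 4.6 kHz, 4.7 kHz, 5.6 kHz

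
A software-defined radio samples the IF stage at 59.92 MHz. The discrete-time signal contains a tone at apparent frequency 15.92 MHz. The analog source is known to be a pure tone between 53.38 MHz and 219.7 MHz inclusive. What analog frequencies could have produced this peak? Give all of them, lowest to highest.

Frequencies that alias to 15.92 MHz are k·fs ± 15.92 MHz for integer k ≥ 0.
k=0: 15.92 MHz.
k=1: 44 MHz, 75.84 MHz.
k=2: 103.92 MHz, 135.76 MHz.
k=3: 163.84 MHz, 195.68 MHz.
k=4: 223.76 MHz, 255.6 MHz.
Within [53.38 MHz, 219.7 MHz]: 75.84 MHz, 103.92 MHz, 135.76 MHz, 163.84 MHz, 195.68 MHz.

75.84 MHz, 103.92 MHz, 135.76 MHz, 163.84 MHz, 195.68 MHz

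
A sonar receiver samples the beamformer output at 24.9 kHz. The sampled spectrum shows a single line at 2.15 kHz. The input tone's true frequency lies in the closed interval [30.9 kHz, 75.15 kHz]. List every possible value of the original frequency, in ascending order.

47.65 kHz, 51.95 kHz, 72.55 kHz

Frequencies that alias to 2.15 kHz are k·fs ± 2.15 kHz for integer k ≥ 0.
k=0: 2.15 kHz.
k=1: 22.75 kHz, 27.05 kHz.
k=2: 47.65 kHz, 51.95 kHz.
k=3: 72.55 kHz, 76.85 kHz.
k=4: 97.45 kHz, 101.75 kHz.
Within [30.9 kHz, 75.15 kHz]: 47.65 kHz, 51.95 kHz, 72.55 kHz.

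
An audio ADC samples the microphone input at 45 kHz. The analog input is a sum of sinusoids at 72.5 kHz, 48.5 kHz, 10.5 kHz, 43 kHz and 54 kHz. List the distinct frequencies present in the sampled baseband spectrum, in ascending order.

fs/2 = 22.5 kHz.
72.5 kHz mod fs = 27.5 kHz.
27.5 kHz > fs/2 = 22.5 kHz, folds to fs − 27.5 kHz = 17.5 kHz.
48.5 kHz mod fs = 3.5 kHz.
3.5 kHz ≤ fs/2 = 22.5 kHz, appears at 3.5 kHz.
10.5 kHz ≤ fs/2 = 22.5 kHz, passes unchanged.
43 kHz > fs/2 = 22.5 kHz, folds to fs − 43 kHz = 2 kHz.
54 kHz mod fs = 9 kHz.
9 kHz ≤ fs/2 = 22.5 kHz, appears at 9 kHz.
Distinct values: {2 kHz, 3.5 kHz, 9 kHz, 10.5 kHz, 17.5 kHz}.

2 kHz, 3.5 kHz, 9 kHz, 10.5 kHz, 17.5 kHz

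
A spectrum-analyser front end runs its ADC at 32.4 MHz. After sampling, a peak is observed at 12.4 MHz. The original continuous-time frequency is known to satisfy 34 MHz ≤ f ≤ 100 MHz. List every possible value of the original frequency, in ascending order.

44.8 MHz, 52.4 MHz, 77.2 MHz, 84.8 MHz

Frequencies that alias to 12.4 MHz are k·fs ± 12.4 MHz for integer k ≥ 0.
k=0: 12.4 MHz.
k=1: 20 MHz, 44.8 MHz.
k=2: 52.4 MHz, 77.2 MHz.
k=3: 84.8 MHz, 109.6 MHz.
k=4: 117.2 MHz, 142 MHz.
Within [34 MHz, 100 MHz]: 44.8 MHz, 52.4 MHz, 77.2 MHz, 84.8 MHz.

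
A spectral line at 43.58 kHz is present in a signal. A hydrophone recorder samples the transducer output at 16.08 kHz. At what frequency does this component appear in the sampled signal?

4.66 kHz

43.58 kHz mod fs = 11.42 kHz.
11.42 kHz > fs/2 = 8.04 kHz, folds to fs − 11.42 kHz = 4.66 kHz.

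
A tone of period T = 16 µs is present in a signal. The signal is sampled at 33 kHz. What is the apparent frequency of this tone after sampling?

3.5 kHz

T = 16 µs → f = 1/T = 62.5 kHz.
62.5 kHz mod fs = 29.5 kHz.
29.5 kHz > fs/2 = 16.5 kHz, folds to fs − 29.5 kHz = 3.5 kHz.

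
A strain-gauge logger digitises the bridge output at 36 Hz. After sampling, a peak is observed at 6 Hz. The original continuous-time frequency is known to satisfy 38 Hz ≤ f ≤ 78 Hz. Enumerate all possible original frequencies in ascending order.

42 Hz, 66 Hz, 78 Hz

Frequencies that alias to 6 Hz are k·fs ± 6 Hz for integer k ≥ 0.
k=0: 6 Hz.
k=1: 30 Hz, 42 Hz.
k=2: 66 Hz, 78 Hz.
k=3: 102 Hz, 114 Hz.
Within [38 Hz, 78 Hz]: 42 Hz, 66 Hz, 78 Hz.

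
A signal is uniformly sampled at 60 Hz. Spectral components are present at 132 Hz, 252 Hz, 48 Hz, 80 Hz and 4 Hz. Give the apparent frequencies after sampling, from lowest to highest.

fs/2 = 30 Hz.
132 Hz mod fs = 12 Hz.
12 Hz ≤ fs/2 = 30 Hz, appears at 12 Hz.
252 Hz mod fs = 12 Hz.
12 Hz ≤ fs/2 = 30 Hz, appears at 12 Hz.
48 Hz > fs/2 = 30 Hz, folds to fs − 48 Hz = 12 Hz.
80 Hz mod fs = 20 Hz.
20 Hz ≤ fs/2 = 30 Hz, appears at 20 Hz.
4 Hz ≤ fs/2 = 30 Hz, passes unchanged.
Distinct values: {4 Hz, 12 Hz, 20 Hz}.

4 Hz, 12 Hz, 20 Hz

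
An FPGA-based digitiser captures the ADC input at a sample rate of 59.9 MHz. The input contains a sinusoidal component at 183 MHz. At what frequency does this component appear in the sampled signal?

183 MHz mod fs = 3.3 MHz.
3.3 MHz ≤ fs/2 = 29.95 MHz, appears at 3.3 MHz.

3.3 MHz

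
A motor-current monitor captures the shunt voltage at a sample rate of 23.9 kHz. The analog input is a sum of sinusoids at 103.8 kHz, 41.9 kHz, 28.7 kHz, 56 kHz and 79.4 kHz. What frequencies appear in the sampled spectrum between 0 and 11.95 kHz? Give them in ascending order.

fs/2 = 11.95 kHz.
103.8 kHz mod fs = 8.2 kHz.
8.2 kHz ≤ fs/2 = 11.95 kHz, appears at 8.2 kHz.
41.9 kHz mod fs = 18 kHz.
18 kHz > fs/2 = 11.95 kHz, folds to fs − 18 kHz = 5.9 kHz.
28.7 kHz mod fs = 4.8 kHz.
4.8 kHz ≤ fs/2 = 11.95 kHz, appears at 4.8 kHz.
56 kHz mod fs = 8.2 kHz.
8.2 kHz ≤ fs/2 = 11.95 kHz, appears at 8.2 kHz.
79.4 kHz mod fs = 7.7 kHz.
7.7 kHz ≤ fs/2 = 11.95 kHz, appears at 7.7 kHz.
Distinct values: {4.8 kHz, 5.9 kHz, 7.7 kHz, 8.2 kHz}.

4.8 kHz, 5.9 kHz, 7.7 kHz, 8.2 kHz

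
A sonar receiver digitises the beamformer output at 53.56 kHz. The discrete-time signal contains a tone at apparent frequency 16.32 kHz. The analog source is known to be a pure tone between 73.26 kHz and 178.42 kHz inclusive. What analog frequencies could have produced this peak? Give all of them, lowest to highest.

Frequencies that alias to 16.32 kHz are k·fs ± 16.32 kHz for integer k ≥ 0.
k=0: 16.32 kHz.
k=1: 37.24 kHz, 69.88 kHz.
k=2: 90.8 kHz, 123.44 kHz.
k=3: 144.36 kHz, 177 kHz.
k=4: 197.92 kHz, 230.56 kHz.
Within [73.26 kHz, 178.42 kHz]: 90.8 kHz, 123.44 kHz, 144.36 kHz, 177 kHz.

90.8 kHz, 123.44 kHz, 144.36 kHz, 177 kHz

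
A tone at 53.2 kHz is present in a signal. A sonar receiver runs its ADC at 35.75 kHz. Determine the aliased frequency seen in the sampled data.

17.45 kHz

53.2 kHz mod fs = 17.45 kHz.
17.45 kHz ≤ fs/2 = 17.875 kHz, appears at 17.45 kHz.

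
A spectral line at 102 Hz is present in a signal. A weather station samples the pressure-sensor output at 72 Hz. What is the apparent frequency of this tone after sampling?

30 Hz

102 Hz mod fs = 30 Hz.
30 Hz ≤ fs/2 = 36 Hz, appears at 30 Hz.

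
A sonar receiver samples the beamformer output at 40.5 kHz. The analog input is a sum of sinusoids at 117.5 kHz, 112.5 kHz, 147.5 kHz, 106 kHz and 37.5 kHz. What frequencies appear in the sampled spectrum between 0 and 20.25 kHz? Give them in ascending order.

3 kHz, 4 kHz, 9 kHz, 14.5 kHz, 15.5 kHz

fs/2 = 20.25 kHz.
117.5 kHz mod fs = 36.5 kHz.
36.5 kHz > fs/2 = 20.25 kHz, folds to fs − 36.5 kHz = 4 kHz.
112.5 kHz mod fs = 31.5 kHz.
31.5 kHz > fs/2 = 20.25 kHz, folds to fs − 31.5 kHz = 9 kHz.
147.5 kHz mod fs = 26 kHz.
26 kHz > fs/2 = 20.25 kHz, folds to fs − 26 kHz = 14.5 kHz.
106 kHz mod fs = 25 kHz.
25 kHz > fs/2 = 20.25 kHz, folds to fs − 25 kHz = 15.5 kHz.
37.5 kHz > fs/2 = 20.25 kHz, folds to fs − 37.5 kHz = 3 kHz.
Distinct values: {3 kHz, 4 kHz, 9 kHz, 14.5 kHz, 15.5 kHz}.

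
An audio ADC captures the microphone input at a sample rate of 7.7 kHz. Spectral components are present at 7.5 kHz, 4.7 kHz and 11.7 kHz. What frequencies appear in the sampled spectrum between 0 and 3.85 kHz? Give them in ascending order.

0.2 kHz, 3 kHz, 3.7 kHz

fs/2 = 3.85 kHz.
7.5 kHz > fs/2 = 3.85 kHz, folds to fs − 7.5 kHz = 0.2 kHz.
4.7 kHz > fs/2 = 3.85 kHz, folds to fs − 4.7 kHz = 3 kHz.
11.7 kHz mod fs = 4 kHz.
4 kHz > fs/2 = 3.85 kHz, folds to fs − 4 kHz = 3.7 kHz.
Distinct values: {0.2 kHz, 3 kHz, 3.7 kHz}.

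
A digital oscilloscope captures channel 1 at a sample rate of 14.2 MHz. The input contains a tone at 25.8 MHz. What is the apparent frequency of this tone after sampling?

25.8 MHz mod fs = 11.6 MHz.
11.6 MHz > fs/2 = 7.1 MHz, folds to fs − 11.6 MHz = 2.6 MHz.

2.6 MHz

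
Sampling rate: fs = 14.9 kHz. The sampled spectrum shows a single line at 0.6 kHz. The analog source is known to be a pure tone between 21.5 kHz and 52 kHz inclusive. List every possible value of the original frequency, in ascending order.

29.2 kHz, 30.4 kHz, 44.1 kHz, 45.3 kHz

Frequencies that alias to 0.6 kHz are k·fs ± 0.6 kHz for integer k ≥ 0.
k=0: 0.6 kHz.
k=1: 14.3 kHz, 15.5 kHz.
k=2: 29.2 kHz, 30.4 kHz.
k=3: 44.1 kHz, 45.3 kHz.
k=4: 59 kHz, 60.2 kHz.
Within [21.5 kHz, 52 kHz]: 29.2 kHz, 30.4 kHz, 44.1 kHz, 45.3 kHz.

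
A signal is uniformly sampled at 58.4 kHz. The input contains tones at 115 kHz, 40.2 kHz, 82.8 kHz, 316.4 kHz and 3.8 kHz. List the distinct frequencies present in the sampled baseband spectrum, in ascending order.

fs/2 = 29.2 kHz.
115 kHz mod fs = 56.6 kHz.
56.6 kHz > fs/2 = 29.2 kHz, folds to fs − 56.6 kHz = 1.8 kHz.
40.2 kHz > fs/2 = 29.2 kHz, folds to fs − 40.2 kHz = 18.2 kHz.
82.8 kHz mod fs = 24.4 kHz.
24.4 kHz ≤ fs/2 = 29.2 kHz, appears at 24.4 kHz.
316.4 kHz mod fs = 24.4 kHz.
24.4 kHz ≤ fs/2 = 29.2 kHz, appears at 24.4 kHz.
3.8 kHz ≤ fs/2 = 29.2 kHz, passes unchanged.
Distinct values: {1.8 kHz, 3.8 kHz, 18.2 kHz, 24.4 kHz}.

1.8 kHz, 3.8 kHz, 18.2 kHz, 24.4 kHz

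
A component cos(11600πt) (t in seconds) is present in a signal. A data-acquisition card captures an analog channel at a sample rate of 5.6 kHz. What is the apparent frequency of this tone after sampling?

0.2 kHz

ω = 11600π rad/s → f = ω/(2π) = 5800 Hz = 5.8 kHz.
5.8 kHz mod fs = 0.2 kHz.
0.2 kHz ≤ fs/2 = 2.8 kHz, appears at 0.2 kHz.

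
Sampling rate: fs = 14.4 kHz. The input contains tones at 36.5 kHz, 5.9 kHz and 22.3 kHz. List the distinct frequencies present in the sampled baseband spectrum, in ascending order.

fs/2 = 7.2 kHz.
36.5 kHz mod fs = 7.7 kHz.
7.7 kHz > fs/2 = 7.2 kHz, folds to fs − 7.7 kHz = 6.7 kHz.
5.9 kHz ≤ fs/2 = 7.2 kHz, passes unchanged.
22.3 kHz mod fs = 7.9 kHz.
7.9 kHz > fs/2 = 7.2 kHz, folds to fs − 7.9 kHz = 6.5 kHz.
Distinct values: {5.9 kHz, 6.5 kHz, 6.7 kHz}.

5.9 kHz, 6.5 kHz, 6.7 kHz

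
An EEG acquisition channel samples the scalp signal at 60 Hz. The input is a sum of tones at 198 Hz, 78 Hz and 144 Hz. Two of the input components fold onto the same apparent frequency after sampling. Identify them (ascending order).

78 Hz, 198 Hz

fs/2 = 30 Hz.
198 Hz mod fs = 18 Hz.
18 Hz ≤ fs/2 = 30 Hz, appears at 18 Hz.
78 Hz mod fs = 18 Hz.
18 Hz ≤ fs/2 = 30 Hz, appears at 18 Hz.
144 Hz mod fs = 24 Hz.
24 Hz ≤ fs/2 = 30 Hz, appears at 24 Hz.
78 Hz and 198 Hz both map to 18 Hz.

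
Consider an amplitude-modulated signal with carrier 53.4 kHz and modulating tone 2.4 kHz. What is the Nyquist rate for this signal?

AM sidebands sit at fc ± fm = 51 kHz and 55.8 kHz.
Highest-frequency component: 55.8 kHz.
Nyquist rate = 2 × 55.8 kHz = 111.6 kHz.

111.6 kHz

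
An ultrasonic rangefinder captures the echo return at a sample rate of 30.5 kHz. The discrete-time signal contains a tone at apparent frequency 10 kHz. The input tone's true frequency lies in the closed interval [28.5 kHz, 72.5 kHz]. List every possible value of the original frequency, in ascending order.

Frequencies that alias to 10 kHz are k·fs ± 10 kHz for integer k ≥ 0.
k=0: 10 kHz.
k=1: 20.5 kHz, 40.5 kHz.
k=2: 51 kHz, 71 kHz.
k=3: 81.5 kHz, 101.5 kHz.
Within [28.5 kHz, 72.5 kHz]: 40.5 kHz, 51 kHz, 71 kHz.

40.5 kHz, 51 kHz, 71 kHz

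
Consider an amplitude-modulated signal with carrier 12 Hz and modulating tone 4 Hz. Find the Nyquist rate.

AM sidebands sit at fc ± fm = 8 Hz and 16 Hz.
Highest-frequency component: 16 Hz.
Nyquist rate = 2 × 16 Hz = 32 Hz.

32 Hz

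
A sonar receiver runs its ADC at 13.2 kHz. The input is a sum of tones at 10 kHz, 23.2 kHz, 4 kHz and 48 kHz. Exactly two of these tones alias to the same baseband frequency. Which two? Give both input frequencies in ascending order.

fs/2 = 6.6 kHz.
10 kHz > fs/2 = 6.6 kHz, folds to fs − 10 kHz = 3.2 kHz.
23.2 kHz mod fs = 10 kHz.
10 kHz > fs/2 = 6.6 kHz, folds to fs − 10 kHz = 3.2 kHz.
4 kHz ≤ fs/2 = 6.6 kHz, passes unchanged.
48 kHz mod fs = 8.4 kHz.
8.4 kHz > fs/2 = 6.6 kHz, folds to fs − 8.4 kHz = 4.8 kHz.
10 kHz and 23.2 kHz both map to 3.2 kHz.

10 kHz, 23.2 kHz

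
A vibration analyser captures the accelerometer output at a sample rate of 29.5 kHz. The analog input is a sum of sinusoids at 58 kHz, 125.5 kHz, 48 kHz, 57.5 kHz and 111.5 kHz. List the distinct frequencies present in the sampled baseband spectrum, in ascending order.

1 kHz, 1.5 kHz, 6.5 kHz, 7.5 kHz, 11 kHz

fs/2 = 14.75 kHz.
58 kHz mod fs = 28.5 kHz.
28.5 kHz > fs/2 = 14.75 kHz, folds to fs − 28.5 kHz = 1 kHz.
125.5 kHz mod fs = 7.5 kHz.
7.5 kHz ≤ fs/2 = 14.75 kHz, appears at 7.5 kHz.
48 kHz mod fs = 18.5 kHz.
18.5 kHz > fs/2 = 14.75 kHz, folds to fs − 18.5 kHz = 11 kHz.
57.5 kHz mod fs = 28 kHz.
28 kHz > fs/2 = 14.75 kHz, folds to fs − 28 kHz = 1.5 kHz.
111.5 kHz mod fs = 23 kHz.
23 kHz > fs/2 = 14.75 kHz, folds to fs − 23 kHz = 6.5 kHz.
Distinct values: {1 kHz, 1.5 kHz, 6.5 kHz, 7.5 kHz, 11 kHz}.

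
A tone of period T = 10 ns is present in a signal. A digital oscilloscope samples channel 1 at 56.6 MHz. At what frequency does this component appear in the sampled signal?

T = 10 ns → f = 1/T = 100 MHz.
100 MHz mod fs = 43.4 MHz.
43.4 MHz > fs/2 = 28.3 MHz, folds to fs − 43.4 MHz = 13.2 MHz.

13.2 MHz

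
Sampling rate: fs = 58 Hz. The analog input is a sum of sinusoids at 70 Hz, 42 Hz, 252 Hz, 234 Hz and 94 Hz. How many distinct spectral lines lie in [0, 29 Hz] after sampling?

5

fs/2 = 29 Hz.
70 Hz mod fs = 12 Hz.
12 Hz ≤ fs/2 = 29 Hz, appears at 12 Hz.
42 Hz > fs/2 = 29 Hz, folds to fs − 42 Hz = 16 Hz.
252 Hz mod fs = 20 Hz.
20 Hz ≤ fs/2 = 29 Hz, appears at 20 Hz.
234 Hz mod fs = 2 Hz.
2 Hz ≤ fs/2 = 29 Hz, appears at 2 Hz.
94 Hz mod fs = 36 Hz.
36 Hz > fs/2 = 29 Hz, folds to fs − 36 Hz = 22 Hz.
Distinct values: {2 Hz, 12 Hz, 16 Hz, 20 Hz, 22 Hz} → 5.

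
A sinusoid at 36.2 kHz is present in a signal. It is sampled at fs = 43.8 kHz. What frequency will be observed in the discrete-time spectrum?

7.6 kHz

36.2 kHz > fs/2 = 21.9 kHz, folds to fs − 36.2 kHz = 7.6 kHz.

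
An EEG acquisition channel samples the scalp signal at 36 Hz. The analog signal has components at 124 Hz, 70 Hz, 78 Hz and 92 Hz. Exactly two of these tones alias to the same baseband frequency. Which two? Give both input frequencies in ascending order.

fs/2 = 18 Hz.
124 Hz mod fs = 16 Hz.
16 Hz ≤ fs/2 = 18 Hz, appears at 16 Hz.
70 Hz mod fs = 34 Hz.
34 Hz > fs/2 = 18 Hz, folds to fs − 34 Hz = 2 Hz.
78 Hz mod fs = 6 Hz.
6 Hz ≤ fs/2 = 18 Hz, appears at 6 Hz.
92 Hz mod fs = 20 Hz.
20 Hz > fs/2 = 18 Hz, folds to fs − 20 Hz = 16 Hz.
92 Hz and 124 Hz both map to 16 Hz.

92 Hz, 124 Hz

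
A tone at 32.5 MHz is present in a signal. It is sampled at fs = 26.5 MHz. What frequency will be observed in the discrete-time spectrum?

6 MHz

32.5 MHz mod fs = 6 MHz.
6 MHz ≤ fs/2 = 13.25 MHz, appears at 6 MHz.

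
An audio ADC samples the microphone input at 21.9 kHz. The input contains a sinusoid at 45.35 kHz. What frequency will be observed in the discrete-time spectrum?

1.55 kHz

45.35 kHz mod fs = 1.55 kHz.
1.55 kHz ≤ fs/2 = 10.95 kHz, appears at 1.55 kHz.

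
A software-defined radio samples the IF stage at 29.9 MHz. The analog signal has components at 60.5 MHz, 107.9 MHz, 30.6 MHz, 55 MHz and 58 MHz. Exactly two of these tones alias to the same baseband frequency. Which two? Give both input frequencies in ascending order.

30.6 MHz, 60.5 MHz

fs/2 = 14.95 MHz.
60.5 MHz mod fs = 0.7 MHz.
0.7 MHz ≤ fs/2 = 14.95 MHz, appears at 0.7 MHz.
107.9 MHz mod fs = 18.2 MHz.
18.2 MHz > fs/2 = 14.95 MHz, folds to fs − 18.2 MHz = 11.7 MHz.
30.6 MHz mod fs = 0.7 MHz.
0.7 MHz ≤ fs/2 = 14.95 MHz, appears at 0.7 MHz.
55 MHz mod fs = 25.1 MHz.
25.1 MHz > fs/2 = 14.95 MHz, folds to fs − 25.1 MHz = 4.8 MHz.
58 MHz mod fs = 28.1 MHz.
28.1 MHz > fs/2 = 14.95 MHz, folds to fs − 28.1 MHz = 1.8 MHz.
30.6 MHz and 60.5 MHz both map to 0.7 MHz.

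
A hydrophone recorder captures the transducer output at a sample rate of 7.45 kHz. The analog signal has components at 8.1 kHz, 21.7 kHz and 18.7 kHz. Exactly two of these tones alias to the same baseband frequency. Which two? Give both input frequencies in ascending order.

fs/2 = 3.725 kHz.
8.1 kHz mod fs = 0.65 kHz.
0.65 kHz ≤ fs/2 = 3.725 kHz, appears at 0.65 kHz.
21.7 kHz mod fs = 6.8 kHz.
6.8 kHz > fs/2 = 3.725 kHz, folds to fs − 6.8 kHz = 0.65 kHz.
18.7 kHz mod fs = 3.8 kHz.
3.8 kHz > fs/2 = 3.725 kHz, folds to fs − 3.8 kHz = 3.65 kHz.
8.1 kHz and 21.7 kHz both map to 0.65 kHz.

8.1 kHz, 21.7 kHz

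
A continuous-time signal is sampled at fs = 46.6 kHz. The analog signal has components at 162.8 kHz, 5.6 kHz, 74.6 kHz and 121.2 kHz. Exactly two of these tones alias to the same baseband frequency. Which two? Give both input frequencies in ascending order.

74.6 kHz, 121.2 kHz

fs/2 = 23.3 kHz.
162.8 kHz mod fs = 23 kHz.
23 kHz ≤ fs/2 = 23.3 kHz, appears at 23 kHz.
5.6 kHz ≤ fs/2 = 23.3 kHz, passes unchanged.
74.6 kHz mod fs = 28 kHz.
28 kHz > fs/2 = 23.3 kHz, folds to fs − 28 kHz = 18.6 kHz.
121.2 kHz mod fs = 28 kHz.
28 kHz > fs/2 = 23.3 kHz, folds to fs − 28 kHz = 18.6 kHz.
74.6 kHz and 121.2 kHz both map to 18.6 kHz.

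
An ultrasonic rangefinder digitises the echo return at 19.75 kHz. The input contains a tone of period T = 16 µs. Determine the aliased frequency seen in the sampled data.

3.25 kHz

T = 16 µs → f = 1/T = 62.5 kHz.
62.5 kHz mod fs = 3.25 kHz.
3.25 kHz ≤ fs/2 = 9.875 kHz, appears at 3.25 kHz.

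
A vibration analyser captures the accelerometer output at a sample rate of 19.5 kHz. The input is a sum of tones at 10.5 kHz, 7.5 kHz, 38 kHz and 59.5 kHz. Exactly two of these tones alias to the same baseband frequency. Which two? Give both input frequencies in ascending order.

38 kHz, 59.5 kHz

fs/2 = 9.75 kHz.
10.5 kHz > fs/2 = 9.75 kHz, folds to fs − 10.5 kHz = 9 kHz.
7.5 kHz ≤ fs/2 = 9.75 kHz, passes unchanged.
38 kHz mod fs = 18.5 kHz.
18.5 kHz > fs/2 = 9.75 kHz, folds to fs − 18.5 kHz = 1 kHz.
59.5 kHz mod fs = 1 kHz.
1 kHz ≤ fs/2 = 9.75 kHz, appears at 1 kHz.
38 kHz and 59.5 kHz both map to 1 kHz.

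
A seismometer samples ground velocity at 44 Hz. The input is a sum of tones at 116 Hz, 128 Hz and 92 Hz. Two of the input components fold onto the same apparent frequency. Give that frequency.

fs/2 = 22 Hz.
116 Hz mod fs = 28 Hz.
28 Hz > fs/2 = 22 Hz, folds to fs − 28 Hz = 16 Hz.
128 Hz mod fs = 40 Hz.
40 Hz > fs/2 = 22 Hz, folds to fs − 40 Hz = 4 Hz.
92 Hz mod fs = 4 Hz.
4 Hz ≤ fs/2 = 22 Hz, appears at 4 Hz.
92 Hz and 128 Hz both map to 4 Hz.

4 Hz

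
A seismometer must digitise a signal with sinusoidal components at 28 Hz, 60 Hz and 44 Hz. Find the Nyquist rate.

120 Hz

Highest-frequency component: 60 Hz.
Nyquist rate = 2 × 60 Hz = 120 Hz.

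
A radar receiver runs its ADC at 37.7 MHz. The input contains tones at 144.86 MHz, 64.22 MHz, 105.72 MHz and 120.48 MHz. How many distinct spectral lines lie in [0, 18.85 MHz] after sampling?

fs/2 = 18.85 MHz.
144.86 MHz mod fs = 31.76 MHz.
31.76 MHz > fs/2 = 18.85 MHz, folds to fs − 31.76 MHz = 5.94 MHz.
64.22 MHz mod fs = 26.52 MHz.
26.52 MHz > fs/2 = 18.85 MHz, folds to fs − 26.52 MHz = 11.18 MHz.
105.72 MHz mod fs = 30.32 MHz.
30.32 MHz > fs/2 = 18.85 MHz, folds to fs − 30.32 MHz = 7.38 MHz.
120.48 MHz mod fs = 7.38 MHz.
7.38 MHz ≤ fs/2 = 18.85 MHz, appears at 7.38 MHz.
Distinct values: {5.94 MHz, 7.38 MHz, 11.18 MHz} → 3.

3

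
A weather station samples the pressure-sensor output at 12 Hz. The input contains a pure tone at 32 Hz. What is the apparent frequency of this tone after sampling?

32 Hz mod fs = 8 Hz.
8 Hz > fs/2 = 6 Hz, folds to fs − 8 Hz = 4 Hz.

4 Hz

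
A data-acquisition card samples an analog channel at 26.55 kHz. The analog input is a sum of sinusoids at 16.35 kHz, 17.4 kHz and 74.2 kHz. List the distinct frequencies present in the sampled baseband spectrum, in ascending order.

5.45 kHz, 9.15 kHz, 10.2 kHz

fs/2 = 13.275 kHz.
16.35 kHz > fs/2 = 13.275 kHz, folds to fs − 16.35 kHz = 10.2 kHz.
17.4 kHz > fs/2 = 13.275 kHz, folds to fs − 17.4 kHz = 9.15 kHz.
74.2 kHz mod fs = 21.1 kHz.
21.1 kHz > fs/2 = 13.275 kHz, folds to fs − 21.1 kHz = 5.45 kHz.
Distinct values: {5.45 kHz, 9.15 kHz, 10.2 kHz}.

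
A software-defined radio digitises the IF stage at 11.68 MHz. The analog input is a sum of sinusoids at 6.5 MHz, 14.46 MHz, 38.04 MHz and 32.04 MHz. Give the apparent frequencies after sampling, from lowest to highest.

fs/2 = 5.84 MHz.
6.5 MHz > fs/2 = 5.84 MHz, folds to fs − 6.5 MHz = 5.18 MHz.
14.46 MHz mod fs = 2.78 MHz.
2.78 MHz ≤ fs/2 = 5.84 MHz, appears at 2.78 MHz.
38.04 MHz mod fs = 3 MHz.
3 MHz ≤ fs/2 = 5.84 MHz, appears at 3 MHz.
32.04 MHz mod fs = 8.68 MHz.
8.68 MHz > fs/2 = 5.84 MHz, folds to fs − 8.68 MHz = 3 MHz.
Distinct values: {2.78 MHz, 3 MHz, 5.18 MHz}.

2.78 MHz, 3 MHz, 5.18 MHz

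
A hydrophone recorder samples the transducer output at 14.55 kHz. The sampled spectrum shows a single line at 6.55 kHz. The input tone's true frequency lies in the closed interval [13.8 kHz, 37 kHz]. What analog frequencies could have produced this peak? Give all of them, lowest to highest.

Frequencies that alias to 6.55 kHz are k·fs ± 6.55 kHz for integer k ≥ 0.
k=0: 6.55 kHz.
k=1: 8 kHz, 21.1 kHz.
k=2: 22.55 kHz, 35.65 kHz.
k=3: 37.1 kHz, 50.2 kHz.
Within [13.8 kHz, 37 kHz]: 21.1 kHz, 22.55 kHz, 35.65 kHz.

21.1 kHz, 22.55 kHz, 35.65 kHz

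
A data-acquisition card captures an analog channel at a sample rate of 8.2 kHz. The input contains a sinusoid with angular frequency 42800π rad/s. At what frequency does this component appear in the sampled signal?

3.2 kHz

ω = 42800π rad/s → f = ω/(2π) = 21400 Hz = 21.4 kHz.
21.4 kHz mod fs = 5 kHz.
5 kHz > fs/2 = 4.1 kHz, folds to fs − 5 kHz = 3.2 kHz.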